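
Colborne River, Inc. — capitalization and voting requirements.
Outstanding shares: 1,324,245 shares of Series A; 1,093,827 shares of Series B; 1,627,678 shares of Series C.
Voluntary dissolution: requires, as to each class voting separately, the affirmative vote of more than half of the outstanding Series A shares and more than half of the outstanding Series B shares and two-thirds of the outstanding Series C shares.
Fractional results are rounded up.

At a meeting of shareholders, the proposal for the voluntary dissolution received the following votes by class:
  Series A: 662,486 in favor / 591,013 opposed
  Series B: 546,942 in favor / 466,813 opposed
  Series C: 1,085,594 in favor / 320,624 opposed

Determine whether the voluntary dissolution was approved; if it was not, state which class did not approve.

Approved — every class gave the required vote.

Series A: a majority of 1324245 is 662123; 662,123 required, 662,486 in favor — approved.
Series B: a majority of 1093827 is 546914; 546,914 required, 546,942 in favor — approved.
Series C: 2/3 of 1627678 = 1085118.67, rounded up to 1085119; 1,085,119 required, 1,085,594 in favor — approved.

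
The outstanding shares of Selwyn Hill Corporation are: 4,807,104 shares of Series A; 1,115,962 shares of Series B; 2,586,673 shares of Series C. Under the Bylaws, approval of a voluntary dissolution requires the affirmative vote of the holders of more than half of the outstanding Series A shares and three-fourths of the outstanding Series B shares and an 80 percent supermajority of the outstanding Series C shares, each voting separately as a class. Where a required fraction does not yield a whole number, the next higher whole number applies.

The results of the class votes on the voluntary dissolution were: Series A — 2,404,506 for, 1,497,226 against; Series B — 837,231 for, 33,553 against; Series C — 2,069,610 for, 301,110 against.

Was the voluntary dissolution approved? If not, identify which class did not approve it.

Approved — every class gave the required vote.

Series A: a majority of 4807104 is 2403553; 2,403,553 required, 2,404,506 in favor — approved.
Series B: 3/4 of 1115962 = 836971.50, rounded up to 836972; 836,972 required, 837,231 in favor — approved.
Series C: 4/5 of 2586673 = 2069338.40, rounded up to 2069339; 2,069,339 required, 2,069,610 in favor — approved.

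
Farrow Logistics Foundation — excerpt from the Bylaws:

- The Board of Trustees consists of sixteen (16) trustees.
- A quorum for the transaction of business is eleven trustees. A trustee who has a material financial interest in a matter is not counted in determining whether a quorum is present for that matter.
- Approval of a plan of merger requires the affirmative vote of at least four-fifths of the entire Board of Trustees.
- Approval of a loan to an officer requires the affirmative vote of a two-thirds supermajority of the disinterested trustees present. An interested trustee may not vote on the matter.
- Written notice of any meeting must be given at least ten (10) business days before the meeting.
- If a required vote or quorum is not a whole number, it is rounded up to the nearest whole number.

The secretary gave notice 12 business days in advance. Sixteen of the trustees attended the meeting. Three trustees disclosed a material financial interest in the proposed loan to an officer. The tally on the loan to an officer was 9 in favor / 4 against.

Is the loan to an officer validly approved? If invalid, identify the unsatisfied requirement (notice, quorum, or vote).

Notice: 12 business days given; 10 required (12 ≥ 10). Satisfied.
Quorum: 16 present, but the 3 interested trustees do not count, leaving 13. Quorum is 11. Satisfied.
Vote: the loan to an officer requires two-thirds of the disinterested trustees present (16 − 3 = 13). 2/3 of 13 = 8.67, rounded up to 9, so 9 affirmative votes are needed; 9 voted in favor. Satisfied.

Valid — all requirements satisfied.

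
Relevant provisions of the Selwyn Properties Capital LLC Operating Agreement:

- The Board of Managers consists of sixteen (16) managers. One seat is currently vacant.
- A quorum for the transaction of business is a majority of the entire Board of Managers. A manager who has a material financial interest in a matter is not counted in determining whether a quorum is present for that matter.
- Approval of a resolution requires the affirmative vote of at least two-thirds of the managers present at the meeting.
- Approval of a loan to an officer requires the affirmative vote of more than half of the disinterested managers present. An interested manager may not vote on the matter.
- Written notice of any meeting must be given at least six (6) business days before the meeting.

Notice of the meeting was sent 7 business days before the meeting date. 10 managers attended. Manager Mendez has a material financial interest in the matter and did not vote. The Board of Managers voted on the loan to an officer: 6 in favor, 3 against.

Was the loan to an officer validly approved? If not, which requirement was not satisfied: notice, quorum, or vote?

Valid — all requirements satisfied.

Notice: 7 business days given; 6 required (7 ≥ 6). Satisfied.
Quorum: 10 present, but the 1 interested manager does not count, leaving 9. Quorum is 9. Satisfied.
Vote: the loan to an officer requires a majority of the disinterested managers present (10 − 1 = 9). A majority of 9 is 5, so 5 affirmative votes are needed; 6 voted in favor. Satisfied.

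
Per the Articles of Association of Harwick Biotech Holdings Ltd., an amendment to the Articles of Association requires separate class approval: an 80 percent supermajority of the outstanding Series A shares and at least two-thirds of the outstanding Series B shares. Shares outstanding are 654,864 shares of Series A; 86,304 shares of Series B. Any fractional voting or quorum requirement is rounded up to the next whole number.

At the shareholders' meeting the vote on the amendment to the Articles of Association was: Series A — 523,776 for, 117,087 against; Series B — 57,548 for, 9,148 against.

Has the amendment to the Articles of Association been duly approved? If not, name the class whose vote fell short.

Series A: 4/5 of 654864 = 523891.20, rounded up to 523892; 523,892 required, 523,776 in favor — not approved.
Series B: 2/3 of 86304 = 57536; 57,536 required, 57,548 in favor — approved.

Not approved — the Series A shares did not give the required vote.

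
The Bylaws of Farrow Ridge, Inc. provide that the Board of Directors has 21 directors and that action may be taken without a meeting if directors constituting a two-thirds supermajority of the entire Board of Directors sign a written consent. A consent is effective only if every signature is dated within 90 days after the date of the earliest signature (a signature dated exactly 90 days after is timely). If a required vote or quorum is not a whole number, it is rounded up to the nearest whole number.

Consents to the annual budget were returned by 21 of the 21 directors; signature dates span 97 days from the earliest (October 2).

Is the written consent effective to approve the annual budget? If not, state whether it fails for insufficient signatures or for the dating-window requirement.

Not effective — dating-window requirement not satisfied.

Signatures required: a two-thirds supermajority of 21 — 2/3 of 21 = 14, so 14 needed; 21 signed. Sufficient.
Dating window: the latest signature is 97 days after the earliest; the limit is 90 days. Outside the window.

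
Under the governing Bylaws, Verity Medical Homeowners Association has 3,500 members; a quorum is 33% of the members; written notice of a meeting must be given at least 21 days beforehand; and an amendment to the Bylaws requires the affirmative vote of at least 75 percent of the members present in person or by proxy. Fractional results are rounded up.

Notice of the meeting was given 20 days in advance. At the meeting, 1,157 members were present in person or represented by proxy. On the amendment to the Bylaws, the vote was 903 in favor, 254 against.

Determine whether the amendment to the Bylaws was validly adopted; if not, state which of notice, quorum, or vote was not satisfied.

Notice: 20 days given; 21 required. Not satisfied.
Quorum: 33% of 3,500 = 1,155; 1,157 present. Satisfied.
Vote: requires three-fourths of those present (1,157); 3/4 of 1157 = 867.75, rounded up to 868, so 868 needed; 903 in favor. Satisfied.

Invalid — notice requirement not satisfied.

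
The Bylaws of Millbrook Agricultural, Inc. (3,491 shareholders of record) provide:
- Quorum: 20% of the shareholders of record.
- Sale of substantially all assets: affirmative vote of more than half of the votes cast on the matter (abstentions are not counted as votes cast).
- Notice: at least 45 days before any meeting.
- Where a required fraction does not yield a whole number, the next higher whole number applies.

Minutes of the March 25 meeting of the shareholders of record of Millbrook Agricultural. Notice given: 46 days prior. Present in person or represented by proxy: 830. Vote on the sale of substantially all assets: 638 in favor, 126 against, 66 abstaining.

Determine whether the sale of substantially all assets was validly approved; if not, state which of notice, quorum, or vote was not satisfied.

Notice: 46 days given; 45 required. Satisfied.
Quorum: 20% of 3,491 = 698.20, rounded up to 699; 830 present. Satisfied.
Vote: requires a majority of the votes cast (830 − 66 abstaining = 764); a majority of 764 is 383, so 383 needed; 638 in favor. Satisfied.

Valid — all requirements satisfied.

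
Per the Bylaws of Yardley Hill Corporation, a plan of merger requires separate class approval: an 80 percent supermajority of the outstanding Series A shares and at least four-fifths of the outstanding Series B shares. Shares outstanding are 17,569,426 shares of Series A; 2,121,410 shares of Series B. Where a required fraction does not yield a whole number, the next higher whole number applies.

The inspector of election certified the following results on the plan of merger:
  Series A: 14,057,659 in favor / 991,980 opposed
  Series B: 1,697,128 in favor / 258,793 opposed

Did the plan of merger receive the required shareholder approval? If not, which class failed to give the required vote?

Approved — every class gave the required vote.

Series A: 4/5 of 17569426 = 14055540.80, rounded up to 14055541; 14,055,541 required, 14,057,659 in favor — approved.
Series B: 4/5 of 2121410 = 1697128; 1,697,128 required, 1,697,128 in favor — approved.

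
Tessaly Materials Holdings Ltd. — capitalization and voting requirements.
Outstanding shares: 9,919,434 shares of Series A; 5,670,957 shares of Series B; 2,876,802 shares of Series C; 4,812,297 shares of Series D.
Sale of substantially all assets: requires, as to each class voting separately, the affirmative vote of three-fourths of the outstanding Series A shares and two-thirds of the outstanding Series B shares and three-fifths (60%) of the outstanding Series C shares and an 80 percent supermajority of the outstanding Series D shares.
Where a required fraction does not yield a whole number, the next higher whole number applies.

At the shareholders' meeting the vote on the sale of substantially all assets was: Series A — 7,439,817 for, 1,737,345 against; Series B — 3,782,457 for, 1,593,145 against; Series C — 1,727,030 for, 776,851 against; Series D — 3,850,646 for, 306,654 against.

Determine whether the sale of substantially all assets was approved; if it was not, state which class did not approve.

Approved — every class gave the required vote.

Series A: 3/4 of 9919434 = 7439575.50, rounded up to 7439576; 7,439,576 required, 7,439,817 in favor — approved.
Series B: 2/3 of 5670957 = 3780638; 3,780,638 required, 3,782,457 in favor — approved.
Series C: 3/5 of 2876802 = 1726081.20, rounded up to 1726082; 1,726,082 required, 1,727,030 in favor — approved.
Series D: 4/5 of 4812297 = 3849837.60, rounded up to 3849838; 3,849,838 required, 3,850,646 in favor — approved.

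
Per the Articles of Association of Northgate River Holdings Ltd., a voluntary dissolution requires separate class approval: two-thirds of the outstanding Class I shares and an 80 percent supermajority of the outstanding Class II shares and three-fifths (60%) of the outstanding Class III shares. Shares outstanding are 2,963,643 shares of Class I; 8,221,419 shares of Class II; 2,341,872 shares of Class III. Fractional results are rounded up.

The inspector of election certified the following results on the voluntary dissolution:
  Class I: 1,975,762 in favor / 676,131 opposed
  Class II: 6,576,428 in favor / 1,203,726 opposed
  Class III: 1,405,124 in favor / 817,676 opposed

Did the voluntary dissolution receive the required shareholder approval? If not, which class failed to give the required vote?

Class I: 2/3 of 2963643 = 1975762; 1,975,762 required, 1,975,762 in favor — approved.
Class II: 4/5 of 8221419 = 6577135.20, rounded up to 6577136; 6,577,136 required, 6,576,428 in favor — not approved.
Class III: 3/5 of 2341872 = 1405123.20, rounded up to 1405124; 1,405,124 required, 1,405,124 in favor — approved.

Not approved — the Class II shares did not give the required vote.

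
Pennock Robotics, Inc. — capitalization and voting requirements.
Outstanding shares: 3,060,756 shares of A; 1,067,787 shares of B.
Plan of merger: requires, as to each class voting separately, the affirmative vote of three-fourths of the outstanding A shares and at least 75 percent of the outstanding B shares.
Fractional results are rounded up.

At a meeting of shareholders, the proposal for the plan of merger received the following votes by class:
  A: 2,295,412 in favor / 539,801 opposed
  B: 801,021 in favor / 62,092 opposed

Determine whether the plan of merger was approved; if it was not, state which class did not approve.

Not approved — the A shares did not give the required vote.

A: 3/4 of 3060756 = 2295567; 2,295,567 required, 2,295,412 in favor — not approved.
B: 3/4 of 1067787 = 800840.25, rounded up to 800841; 800,841 required, 801,021 in favor — approved.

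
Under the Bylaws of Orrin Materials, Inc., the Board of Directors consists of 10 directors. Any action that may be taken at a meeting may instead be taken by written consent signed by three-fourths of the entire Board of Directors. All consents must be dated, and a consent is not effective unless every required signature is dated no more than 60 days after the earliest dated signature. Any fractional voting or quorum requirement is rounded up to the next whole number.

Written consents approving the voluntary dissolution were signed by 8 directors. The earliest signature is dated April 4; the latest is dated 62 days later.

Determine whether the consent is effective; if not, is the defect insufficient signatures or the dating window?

Signatures required: three-fourths of 10 — 3/4 of 10 = 7.50, rounded up to 8, so 8 needed; 8 signed. Sufficient.
Dating window: the latest signature is 62 days after the earliest; the limit is 60 days. Outside the window.

Not effective — dating-window requirement not satisfied.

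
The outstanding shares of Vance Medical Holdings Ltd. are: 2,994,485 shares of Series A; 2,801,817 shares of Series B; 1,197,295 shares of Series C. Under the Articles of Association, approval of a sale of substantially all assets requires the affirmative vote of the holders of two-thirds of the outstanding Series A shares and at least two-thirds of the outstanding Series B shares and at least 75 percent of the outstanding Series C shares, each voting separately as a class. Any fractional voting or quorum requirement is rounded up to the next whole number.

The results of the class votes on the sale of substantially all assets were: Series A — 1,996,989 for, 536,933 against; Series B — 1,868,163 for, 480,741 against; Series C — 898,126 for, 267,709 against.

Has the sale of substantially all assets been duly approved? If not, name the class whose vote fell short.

Approved — every class gave the required vote.

Series A: 2/3 of 2994485 = 1996323.33, rounded up to 1996324; 1,996,324 required, 1,996,989 in favor — approved.
Series B: 2/3 of 2801817 = 1867878; 1,867,878 required, 1,868,163 in favor — approved.
Series C: 3/4 of 1197295 = 897971.25, rounded up to 897972; 897,972 required, 898,126 in favor — approved.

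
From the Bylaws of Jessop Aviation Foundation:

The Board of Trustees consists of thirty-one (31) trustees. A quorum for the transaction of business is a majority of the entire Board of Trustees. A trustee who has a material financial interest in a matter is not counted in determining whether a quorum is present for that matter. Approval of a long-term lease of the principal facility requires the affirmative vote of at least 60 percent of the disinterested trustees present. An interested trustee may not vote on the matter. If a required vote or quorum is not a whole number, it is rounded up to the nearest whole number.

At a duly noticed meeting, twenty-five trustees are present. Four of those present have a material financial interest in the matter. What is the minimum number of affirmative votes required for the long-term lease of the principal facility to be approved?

13

The long-term lease of the principal facility requires three-fifths of the disinterested trustees present (25 − 4 = 21).
3/5 of 21 = 12.60, rounded up to 13.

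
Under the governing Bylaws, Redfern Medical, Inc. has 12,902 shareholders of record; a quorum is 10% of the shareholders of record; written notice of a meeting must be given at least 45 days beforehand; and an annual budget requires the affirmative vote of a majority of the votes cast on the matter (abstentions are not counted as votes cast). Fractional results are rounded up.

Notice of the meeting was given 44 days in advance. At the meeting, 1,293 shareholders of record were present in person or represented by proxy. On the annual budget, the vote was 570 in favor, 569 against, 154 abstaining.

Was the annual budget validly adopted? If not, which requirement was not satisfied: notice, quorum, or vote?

Invalid — notice requirement not satisfied.

Notice: 44 days given; 45 required. Not satisfied.
Quorum: 10% of 12,902 = 1,290.20, rounded up to 1,291; 1,293 present. Satisfied.
Vote: requires a majority of the votes cast (1,293 − 154 abstaining = 1,139); a majority of 1139 is 570, so 570 needed; 570 in favor. Satisfied.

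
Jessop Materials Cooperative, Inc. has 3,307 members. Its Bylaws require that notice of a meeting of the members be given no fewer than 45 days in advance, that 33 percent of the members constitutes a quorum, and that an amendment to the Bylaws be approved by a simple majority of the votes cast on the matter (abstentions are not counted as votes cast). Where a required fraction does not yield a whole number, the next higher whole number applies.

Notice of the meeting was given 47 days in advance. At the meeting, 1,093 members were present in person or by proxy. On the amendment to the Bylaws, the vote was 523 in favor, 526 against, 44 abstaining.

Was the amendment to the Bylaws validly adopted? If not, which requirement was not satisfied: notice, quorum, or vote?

Invalid — vote requirement not satisfied.

Notice: 47 days given; 45 required. Satisfied.
Quorum: 33% of 3,307 = 1,091.31, rounded up to 1,092; 1,093 present. Satisfied.
Vote: requires a majority of the votes cast (1,093 − 44 abstaining = 1,049); a majority of 1049 is 525, so 525 needed; 523 in favor. Not satisfied.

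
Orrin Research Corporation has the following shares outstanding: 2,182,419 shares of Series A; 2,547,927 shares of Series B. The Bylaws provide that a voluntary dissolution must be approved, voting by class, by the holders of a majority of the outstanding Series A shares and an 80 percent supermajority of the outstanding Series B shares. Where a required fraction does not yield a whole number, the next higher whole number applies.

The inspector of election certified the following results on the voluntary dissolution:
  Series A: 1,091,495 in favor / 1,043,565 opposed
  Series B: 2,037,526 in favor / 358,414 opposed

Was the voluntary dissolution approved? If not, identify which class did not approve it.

Series A: a majority of 2182419 is 1091210; 1,091,210 required, 1,091,495 in favor — approved.
Series B: 4/5 of 2547927 = 2038341.60, rounded up to 2038342; 2,038,342 required, 2,037,526 in favor — not approved.

Not approved — the Series B shares did not give the required vote.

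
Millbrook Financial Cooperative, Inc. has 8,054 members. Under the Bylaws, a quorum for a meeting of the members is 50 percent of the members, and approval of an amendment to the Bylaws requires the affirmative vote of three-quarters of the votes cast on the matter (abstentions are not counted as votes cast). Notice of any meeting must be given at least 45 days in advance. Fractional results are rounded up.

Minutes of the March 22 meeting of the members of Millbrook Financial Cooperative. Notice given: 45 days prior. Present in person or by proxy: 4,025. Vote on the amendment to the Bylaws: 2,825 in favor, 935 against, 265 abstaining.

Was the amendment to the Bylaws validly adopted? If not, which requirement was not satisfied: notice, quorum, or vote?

Notice: 45 days given; 45 required. Satisfied.
Quorum: 50% of 8,054 = 4,027; 4,025 present. Not satisfied.
Vote: requires three-fourths of the votes cast (4,025 − 265 abstaining = 3,760); 3/4 of 3760 = 2820, so 2,820 needed; 2,825 in favor. Satisfied.

Invalid — quorum requirement not satisfied.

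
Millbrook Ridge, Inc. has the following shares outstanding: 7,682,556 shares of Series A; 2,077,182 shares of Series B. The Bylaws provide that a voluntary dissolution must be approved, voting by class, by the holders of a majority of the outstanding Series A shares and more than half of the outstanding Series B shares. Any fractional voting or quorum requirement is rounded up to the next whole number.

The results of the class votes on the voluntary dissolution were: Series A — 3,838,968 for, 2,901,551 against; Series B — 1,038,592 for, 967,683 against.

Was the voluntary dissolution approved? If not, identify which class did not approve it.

Not approved — the Series A shares did not give the required vote.

Series A: a majority of 7682556 is 3841279; 3,841,279 required, 3,838,968 in favor — not approved.
Series B: a majority of 2077182 is 1038592; 1,038,592 required, 1,038,592 in favor — approved.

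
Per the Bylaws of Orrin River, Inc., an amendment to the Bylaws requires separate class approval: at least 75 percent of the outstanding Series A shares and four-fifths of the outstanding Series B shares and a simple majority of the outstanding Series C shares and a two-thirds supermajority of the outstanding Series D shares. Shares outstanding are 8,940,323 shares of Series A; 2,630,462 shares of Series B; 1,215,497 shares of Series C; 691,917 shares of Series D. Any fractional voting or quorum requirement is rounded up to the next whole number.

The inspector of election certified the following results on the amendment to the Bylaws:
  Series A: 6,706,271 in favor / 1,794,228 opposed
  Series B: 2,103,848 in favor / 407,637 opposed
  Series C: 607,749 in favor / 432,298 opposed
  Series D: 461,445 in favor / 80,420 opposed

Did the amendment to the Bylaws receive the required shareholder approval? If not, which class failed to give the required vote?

Not approved — the Series B shares did not give the required vote.

Series A: 3/4 of 8940323 = 6705242.25, rounded up to 6705243; 6,705,243 required, 6,706,271 in favor — approved.
Series B: 4/5 of 2630462 = 2104369.60, rounded up to 2104370; 2,104,370 required, 2,103,848 in favor — not approved.
Series C: a majority of 1215497 is 607749; 607,749 required, 607,749 in favor — approved.
Series D: 2/3 of 691917 = 461278; 461,278 required, 461,445 in favor — approved.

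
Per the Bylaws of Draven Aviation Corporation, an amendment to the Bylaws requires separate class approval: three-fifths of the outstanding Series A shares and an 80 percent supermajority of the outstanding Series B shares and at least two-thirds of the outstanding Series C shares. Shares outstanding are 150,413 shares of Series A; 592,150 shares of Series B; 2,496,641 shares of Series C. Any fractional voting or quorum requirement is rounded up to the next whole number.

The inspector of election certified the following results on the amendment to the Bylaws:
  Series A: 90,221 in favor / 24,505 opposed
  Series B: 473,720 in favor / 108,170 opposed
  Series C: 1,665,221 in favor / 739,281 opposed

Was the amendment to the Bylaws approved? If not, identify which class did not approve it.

Series A: 3/5 of 150413 = 90247.80, rounded up to 90248; 90,248 required, 90,221 in favor — not approved.
Series B: 4/5 of 592150 = 473720; 473,720 required, 473,720 in favor — approved.
Series C: 2/3 of 2496641 = 1664427.33, rounded up to 1664428; 1,664,428 required, 1,665,221 in favor — approved.

Not approved — the Series A shares did not give the required vote.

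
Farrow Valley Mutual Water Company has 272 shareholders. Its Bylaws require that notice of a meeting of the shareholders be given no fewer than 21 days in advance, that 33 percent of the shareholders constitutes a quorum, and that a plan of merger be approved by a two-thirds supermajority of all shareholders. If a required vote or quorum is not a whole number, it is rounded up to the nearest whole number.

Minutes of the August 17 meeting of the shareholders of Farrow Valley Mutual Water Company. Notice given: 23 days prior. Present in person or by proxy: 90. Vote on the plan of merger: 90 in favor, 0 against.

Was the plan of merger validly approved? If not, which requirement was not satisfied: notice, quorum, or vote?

Invalid — vote requirement not satisfied.

Notice: 23 days given; 21 required. Satisfied.
Quorum: 33% of 272 = 89.76, rounded up to 90; 90 present. Satisfied.
Vote: requires two-thirds of all shareholders (272); 2/3 of 272 = 181.33, rounded up to 182, so 182 needed; 90 in favor. Not satisfied.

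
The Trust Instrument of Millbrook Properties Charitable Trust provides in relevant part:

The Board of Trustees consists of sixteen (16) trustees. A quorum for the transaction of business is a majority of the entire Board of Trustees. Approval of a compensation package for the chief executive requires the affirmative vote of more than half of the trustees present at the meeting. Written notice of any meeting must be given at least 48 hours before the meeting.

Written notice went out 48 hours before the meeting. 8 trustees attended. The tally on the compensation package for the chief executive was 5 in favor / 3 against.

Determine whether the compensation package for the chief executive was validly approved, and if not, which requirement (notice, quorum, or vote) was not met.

Notice: 48 hours given; 48 required (48 ≥ 48). Satisfied.
Quorum: 8 present; quorum is 9. Not satisfied.
Vote: the compensation package for the chief executive requires a majority of the trustees present (8). A majority of 8 is 5, so 5 affirmative votes are needed; 5 voted in favor. Satisfied. (Moot — without a quorum no business can be validly transacted.)

Invalid — quorum requirement not satisfied.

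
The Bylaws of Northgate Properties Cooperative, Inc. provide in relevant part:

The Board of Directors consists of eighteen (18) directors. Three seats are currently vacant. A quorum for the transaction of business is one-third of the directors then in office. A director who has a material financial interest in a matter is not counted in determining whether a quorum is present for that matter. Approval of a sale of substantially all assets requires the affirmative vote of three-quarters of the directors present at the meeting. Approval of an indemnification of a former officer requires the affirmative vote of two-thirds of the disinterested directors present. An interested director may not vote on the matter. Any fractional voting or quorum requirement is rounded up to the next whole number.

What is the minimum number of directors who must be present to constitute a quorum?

5

1/3 of 15 = 5.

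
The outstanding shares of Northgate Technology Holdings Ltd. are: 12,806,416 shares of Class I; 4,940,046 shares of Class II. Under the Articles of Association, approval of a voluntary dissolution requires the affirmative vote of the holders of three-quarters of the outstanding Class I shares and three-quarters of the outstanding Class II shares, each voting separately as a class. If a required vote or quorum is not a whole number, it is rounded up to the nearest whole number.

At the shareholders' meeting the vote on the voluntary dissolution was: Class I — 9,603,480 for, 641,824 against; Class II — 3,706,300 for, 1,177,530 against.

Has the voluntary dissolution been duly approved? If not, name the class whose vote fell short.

Class I: 3/4 of 12806416 = 9604812; 9,604,812 required, 9,603,480 in favor — not approved.
Class II: 3/4 of 4940046 = 3705034.50, rounded up to 3705035; 3,705,035 required, 3,706,300 in favor — approved.

Not approved — the Class I shares did not give the required vote.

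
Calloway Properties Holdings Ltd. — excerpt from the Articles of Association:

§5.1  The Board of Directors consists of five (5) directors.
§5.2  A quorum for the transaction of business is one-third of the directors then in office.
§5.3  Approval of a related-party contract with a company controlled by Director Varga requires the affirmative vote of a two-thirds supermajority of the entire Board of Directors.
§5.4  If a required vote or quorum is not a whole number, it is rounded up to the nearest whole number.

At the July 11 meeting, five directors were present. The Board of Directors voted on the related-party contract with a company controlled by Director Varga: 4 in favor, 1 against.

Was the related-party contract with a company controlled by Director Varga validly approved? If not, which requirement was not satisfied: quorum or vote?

Valid — all requirements satisfied.

Quorum: 5 present; quorum is 2. Satisfied.
Vote: the related-party contract with a company controlled by Director Varga requires two-thirds of the entire Board of Directors (5). 2/3 of 5 = 3.33, rounded up to 4, so 4 affirmative votes are needed; 4 voted in favor. Satisfied.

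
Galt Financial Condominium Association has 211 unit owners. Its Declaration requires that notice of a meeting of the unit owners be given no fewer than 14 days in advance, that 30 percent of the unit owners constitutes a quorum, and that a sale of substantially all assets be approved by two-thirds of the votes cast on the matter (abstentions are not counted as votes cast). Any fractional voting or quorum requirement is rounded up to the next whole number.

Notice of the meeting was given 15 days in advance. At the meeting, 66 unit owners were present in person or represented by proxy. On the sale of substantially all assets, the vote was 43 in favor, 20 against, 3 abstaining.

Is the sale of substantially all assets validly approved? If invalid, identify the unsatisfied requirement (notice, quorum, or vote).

Valid — all requirements satisfied.

Notice: 15 days given; 14 required. Satisfied.
Quorum: 30% of 211 = 63.30, rounded up to 64; 66 present. Satisfied.
Vote: requires two-thirds of the votes cast (66 − 3 abstaining = 63); 2/3 of 63 = 42, so 42 needed; 43 in favor. Satisfied.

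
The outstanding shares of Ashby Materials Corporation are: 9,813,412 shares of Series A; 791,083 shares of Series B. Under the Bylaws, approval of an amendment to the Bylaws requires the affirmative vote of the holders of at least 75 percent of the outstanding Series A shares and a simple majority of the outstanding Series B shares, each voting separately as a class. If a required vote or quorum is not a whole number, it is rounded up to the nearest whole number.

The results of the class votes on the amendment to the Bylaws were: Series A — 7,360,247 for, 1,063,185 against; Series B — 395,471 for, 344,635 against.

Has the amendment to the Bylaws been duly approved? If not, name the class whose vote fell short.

Not approved — the Series B shares did not give the required vote.

Series A: 3/4 of 9813412 = 7360059; 7,360,059 required, 7,360,247 in favor — approved.
Series B: a majority of 791083 is 395542; 395,542 required, 395,471 in favor — not approved.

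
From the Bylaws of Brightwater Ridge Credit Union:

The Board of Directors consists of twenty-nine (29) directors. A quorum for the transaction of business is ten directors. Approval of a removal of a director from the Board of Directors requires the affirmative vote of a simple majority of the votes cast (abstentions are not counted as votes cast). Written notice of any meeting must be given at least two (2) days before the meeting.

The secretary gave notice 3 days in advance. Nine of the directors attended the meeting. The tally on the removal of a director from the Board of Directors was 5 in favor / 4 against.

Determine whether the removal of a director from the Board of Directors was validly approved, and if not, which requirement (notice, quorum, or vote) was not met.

Notice: 3 days given; 2 required (3 ≥ 2). Satisfied.
Quorum: 9 present; quorum is 10. Not satisfied.
Vote: the removal of a director from the Board of Directors requires a majority of the votes cast (9). A majority of 9 is 5, so 5 affirmative votes are needed; 5 voted in favor. Satisfied. (Moot — without a quorum no business can be validly transacted.)

Invalid — quorum requirement not satisfied.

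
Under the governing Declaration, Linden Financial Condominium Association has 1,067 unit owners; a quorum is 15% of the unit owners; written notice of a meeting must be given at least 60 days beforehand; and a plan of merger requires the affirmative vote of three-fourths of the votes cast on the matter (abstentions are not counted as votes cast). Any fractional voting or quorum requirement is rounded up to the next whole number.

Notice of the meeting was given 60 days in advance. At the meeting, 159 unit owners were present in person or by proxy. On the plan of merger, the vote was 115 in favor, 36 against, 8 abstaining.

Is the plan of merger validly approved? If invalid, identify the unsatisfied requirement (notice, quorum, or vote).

Notice: 60 days given; 60 required. Satisfied.
Quorum: 15% of 1,067 = 160.05, rounded up to 161; 159 present. Not satisfied.
Vote: requires three-fourths of the votes cast (159 − 8 abstaining = 151); 3/4 of 151 = 113.25, rounded up to 114, so 114 needed; 115 in favor. Satisfied.

Invalid — quorum requirement not satisfied.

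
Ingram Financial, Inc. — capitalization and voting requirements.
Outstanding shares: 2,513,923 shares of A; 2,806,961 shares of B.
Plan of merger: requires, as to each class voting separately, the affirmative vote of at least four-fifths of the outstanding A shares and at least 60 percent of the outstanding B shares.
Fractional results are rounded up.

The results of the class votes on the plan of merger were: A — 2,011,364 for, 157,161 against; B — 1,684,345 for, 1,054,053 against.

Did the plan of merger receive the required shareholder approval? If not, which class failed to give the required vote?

Approved — every class gave the required vote.

A: 4/5 of 2513923 = 2011138.40, rounded up to 2011139; 2,011,139 required, 2,011,364 in favor — approved.
B: 3/5 of 2806961 = 1684176.60, rounded up to 1684177; 1,684,177 required, 1,684,345 in favor — approved.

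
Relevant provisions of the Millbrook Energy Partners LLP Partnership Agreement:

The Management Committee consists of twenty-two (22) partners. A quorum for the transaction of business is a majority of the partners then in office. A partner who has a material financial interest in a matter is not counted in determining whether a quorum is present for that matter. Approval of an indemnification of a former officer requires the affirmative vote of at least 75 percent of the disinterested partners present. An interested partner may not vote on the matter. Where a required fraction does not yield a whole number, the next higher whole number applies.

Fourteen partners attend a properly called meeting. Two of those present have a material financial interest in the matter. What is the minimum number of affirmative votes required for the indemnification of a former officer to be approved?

9

The indemnification of a former officer requires three-fourths of the disinterested partners present (14 − 2 = 12).
3/4 of 12 = 9.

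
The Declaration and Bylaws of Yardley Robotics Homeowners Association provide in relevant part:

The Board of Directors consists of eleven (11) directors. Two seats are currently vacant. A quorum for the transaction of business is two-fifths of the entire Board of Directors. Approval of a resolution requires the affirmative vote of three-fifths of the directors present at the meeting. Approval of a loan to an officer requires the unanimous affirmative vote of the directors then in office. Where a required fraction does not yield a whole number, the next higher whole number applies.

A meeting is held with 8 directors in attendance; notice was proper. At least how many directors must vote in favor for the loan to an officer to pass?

The loan to an officer requires the unanimous vote of the directors then in office (9).
Unanimous means all 9.
(Only 8 can vote, so the loan to an officer cannot pass at this meeting, but the required vote is still 9.)

9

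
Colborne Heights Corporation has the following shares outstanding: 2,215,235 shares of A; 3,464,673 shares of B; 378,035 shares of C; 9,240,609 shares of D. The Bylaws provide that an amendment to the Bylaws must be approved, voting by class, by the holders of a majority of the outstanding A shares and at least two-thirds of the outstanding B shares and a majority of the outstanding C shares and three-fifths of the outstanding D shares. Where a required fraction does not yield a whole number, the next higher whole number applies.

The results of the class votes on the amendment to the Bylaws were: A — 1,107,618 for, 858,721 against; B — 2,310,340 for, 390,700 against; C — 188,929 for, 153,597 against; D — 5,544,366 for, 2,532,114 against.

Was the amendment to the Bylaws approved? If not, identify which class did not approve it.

Not approved — the C shares did not give the required vote.

A: a majority of 2215235 is 1107618; 1,107,618 required, 1,107,618 in favor — approved.
B: 2/3 of 3464673 = 2309782; 2,309,782 required, 2,310,340 in favor — approved.
C: a majority of 378035 is 189018; 189,018 required, 188,929 in favor — not approved.
D: 3/5 of 9240609 = 5544365.40, rounded up to 5544366; 5,544,366 required, 5,544,366 in favor — approved.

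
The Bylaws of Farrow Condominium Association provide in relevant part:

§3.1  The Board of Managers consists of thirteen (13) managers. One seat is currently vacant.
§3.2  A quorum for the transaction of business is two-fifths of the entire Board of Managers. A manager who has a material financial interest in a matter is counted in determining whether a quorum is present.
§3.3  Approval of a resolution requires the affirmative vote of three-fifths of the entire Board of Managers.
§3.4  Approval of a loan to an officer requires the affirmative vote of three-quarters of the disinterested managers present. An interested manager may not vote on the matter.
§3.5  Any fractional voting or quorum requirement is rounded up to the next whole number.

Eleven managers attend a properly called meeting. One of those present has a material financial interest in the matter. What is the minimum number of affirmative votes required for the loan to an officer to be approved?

The loan to an officer requires three-fourths of the disinterested managers present (11 − 1 = 10).
3/4 of 10 = 7.50, rounded up to 8.

8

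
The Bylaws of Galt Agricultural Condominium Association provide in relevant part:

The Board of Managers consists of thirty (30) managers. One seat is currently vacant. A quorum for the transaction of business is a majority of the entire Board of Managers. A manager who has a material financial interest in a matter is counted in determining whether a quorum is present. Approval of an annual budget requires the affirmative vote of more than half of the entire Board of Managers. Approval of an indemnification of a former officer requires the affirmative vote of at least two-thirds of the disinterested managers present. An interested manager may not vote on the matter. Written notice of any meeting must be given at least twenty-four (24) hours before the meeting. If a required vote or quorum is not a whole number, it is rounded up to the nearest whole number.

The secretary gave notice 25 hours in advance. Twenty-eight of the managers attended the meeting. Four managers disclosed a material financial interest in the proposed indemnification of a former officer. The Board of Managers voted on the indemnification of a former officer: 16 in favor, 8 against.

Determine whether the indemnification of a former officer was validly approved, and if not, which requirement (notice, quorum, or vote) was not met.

Valid — all requirements satisfied.

Notice: 25 hours given; 24 required (25 ≥ 24). Satisfied.
Quorum: 28 present (interested managers count toward quorum); quorum is 16. Satisfied.
Vote: the indemnification of a former officer requires two-thirds of the disinterested managers present (28 − 4 = 24). 2/3 of 24 = 16, so 16 affirmative votes are needed; 16 voted in favor. Satisfied.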